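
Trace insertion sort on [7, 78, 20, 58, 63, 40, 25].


Initial: [7, 78, 20, 58, 63, 40, 25]
Insert 78: [7, 78, 20, 58, 63, 40, 25]
Insert 20: [7, 20, 78, 58, 63, 40, 25]
Insert 58: [7, 20, 58, 78, 63, 40, 25]
Insert 63: [7, 20, 58, 63, 78, 40, 25]
Insert 40: [7, 20, 40, 58, 63, 78, 25]
Insert 25: [7, 20, 25, 40, 58, 63, 78]

Sorted: [7, 20, 25, 40, 58, 63, 78]


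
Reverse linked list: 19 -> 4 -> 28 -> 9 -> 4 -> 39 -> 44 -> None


Step 1: curr=19, set curr.next=prev(None) | reversed so far: 19
Step 2: curr=4, set curr.next=prev(19) | reversed so far: 4 -> 19
Step 3: curr=28, set curr.next=prev(4) | reversed so far: 28 -> 4 -> 19
Step 4: curr=9, set curr.next=prev(28) | reversed so far: 9 -> 28 -> 4 -> 19
Step 5: curr=4, set curr.next=prev(9) | reversed so far: 4 -> 9 -> 28 -> 4 -> 19
Step 6: curr=39, set curr.next=prev(4) | reversed so far: 39 -> 4 -> 9 -> 28 -> 4 -> 19
Step 7: curr=44, set curr.next=prev(39) | reversed so far: 44 -> 39 -> 4 -> 9 -> 28 -> 4 -> 19

44 -> 39 -> 4 -> 9 -> 28 -> 4 -> 19 -> None


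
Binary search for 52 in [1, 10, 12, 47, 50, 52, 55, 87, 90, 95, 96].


Step 1: lo=0, hi=10, mid=5, val=52

Found at index 5


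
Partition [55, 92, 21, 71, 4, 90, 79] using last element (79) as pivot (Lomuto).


Pivot: 79
  55 <= 79: advance i (no swap)
  21 <= 79: swap -> [55, 21, 92, 71, 4, 90, 79]
  71 <= 79: swap -> [55, 21, 71, 92, 4, 90, 79]
  4 <= 79: swap -> [55, 21, 71, 4, 92, 90, 79]
Place pivot at 4: [55, 21, 71, 4, 79, 90, 92]

Partitioned: [55, 21, 71, 4, 79, 90, 92]


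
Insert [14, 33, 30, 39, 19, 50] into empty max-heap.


Insert 14: [14]
Insert 33: [33, 14]
Insert 30: [33, 14, 30]
Insert 39: [39, 33, 30, 14]
Insert 19: [39, 33, 30, 14, 19]
Insert 50: [50, 33, 39, 14, 19, 30]

Final heap: [50, 33, 39, 14, 19, 30]


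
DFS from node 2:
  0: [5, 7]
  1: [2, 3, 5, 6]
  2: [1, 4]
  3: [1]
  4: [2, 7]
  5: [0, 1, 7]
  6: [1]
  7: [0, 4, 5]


Visit 2, push [4, 1]
Visit 1, push [6, 5, 3]
Visit 3, push []
Visit 5, push [7, 0]
Visit 0, push [7]
Visit 7, push [4]
Visit 4, push []
Visit 6, push []

DFS order: [2, 1, 3, 5, 0, 7, 4, 6]


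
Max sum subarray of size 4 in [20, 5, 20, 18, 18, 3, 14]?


[0:4]: 63
[1:5]: 61
[2:6]: 59
[3:7]: 53

Max: 63 at [0:4]


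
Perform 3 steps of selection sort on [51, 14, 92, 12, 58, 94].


Initial: [51, 14, 92, 12, 58, 94]
Step 1: min=12 at 3
  Swap: [12, 14, 92, 51, 58, 94]
Step 2: min=14 at 1
  Swap: [12, 14, 92, 51, 58, 94]
Step 3: min=51 at 3
  Swap: [12, 14, 51, 92, 58, 94]

After 3 steps: [12, 14, 51, 92, 58, 94]


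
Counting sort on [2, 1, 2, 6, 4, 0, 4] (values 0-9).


Input: [2, 1, 2, 6, 4, 0, 4]
Counts: [1, 1, 2, 0, 2, 0, 1, 0, 0, 0]

Sorted: [0, 1, 2, 2, 4, 4, 6]


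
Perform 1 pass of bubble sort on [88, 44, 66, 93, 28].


Initial: [88, 44, 66, 93, 28]
Pass 1: [44, 66, 88, 28, 93] (3 swaps)

After 1 pass: [44, 66, 88, 28, 93]


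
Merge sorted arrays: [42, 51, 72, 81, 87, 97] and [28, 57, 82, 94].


Take 28 from B
Take 42 from A
Take 51 from A
Take 57 from B
Take 72 from A
Take 81 from A
Take 82 from B
Take 87 from A
Take 94 from B

Merged: [28, 42, 51, 57, 72, 81, 82, 87, 94, 97]


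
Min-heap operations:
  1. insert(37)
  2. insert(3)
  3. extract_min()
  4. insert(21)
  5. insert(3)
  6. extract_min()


insert(37) -> [37]
insert(3) -> [3, 37]
extract_min()->3, [37]
insert(21) -> [21, 37]
insert(3) -> [3, 37, 21]
extract_min()->3, [21, 37]

Final heap: [21, 37]


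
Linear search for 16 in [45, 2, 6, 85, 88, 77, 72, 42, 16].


i=0: 45!=16
i=1: 2!=16
i=2: 6!=16
i=3: 85!=16
i=4: 88!=16
i=5: 77!=16
i=6: 72!=16
i=7: 42!=16
i=8: 16==16 found!

Found at 8, 9 comps


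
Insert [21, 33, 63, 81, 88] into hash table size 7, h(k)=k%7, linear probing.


Insert 21: h=0 -> slot 0
Insert 33: h=5 -> slot 5
Insert 63: h=0, 1 probes -> slot 1
Insert 81: h=4 -> slot 4
Insert 88: h=4, 2 probes -> slot 6

Table: [21, 63, None, None, 81, 33, 88]


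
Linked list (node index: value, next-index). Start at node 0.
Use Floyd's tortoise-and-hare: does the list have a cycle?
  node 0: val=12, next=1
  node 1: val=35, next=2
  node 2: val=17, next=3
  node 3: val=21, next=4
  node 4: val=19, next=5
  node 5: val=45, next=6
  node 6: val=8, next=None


Floyd's tortoise (slow, +1) and hare (fast, +2):
  init: slow=0, fast=0
  step 1: slow=1, fast=2
  step 2: slow=2, fast=4
  step 3: slow=3, fast=6
  step 4: fast -> None, no cycle

Cycle: no


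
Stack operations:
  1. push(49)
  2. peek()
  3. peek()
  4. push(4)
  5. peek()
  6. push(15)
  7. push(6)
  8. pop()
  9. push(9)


push(49) -> [49]
peek()->49
peek()->49
push(4) -> [49, 4]
peek()->4
push(15) -> [49, 4, 15]
push(6) -> [49, 4, 15, 6]
pop()->6, [49, 4, 15]
push(9) -> [49, 4, 15, 9]

Final stack: [49, 4, 15, 9]


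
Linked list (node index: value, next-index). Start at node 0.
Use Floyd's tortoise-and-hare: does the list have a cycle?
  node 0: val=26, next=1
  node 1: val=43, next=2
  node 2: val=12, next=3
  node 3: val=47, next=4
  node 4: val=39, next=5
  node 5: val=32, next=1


Floyd's tortoise (slow, +1) and hare (fast, +2):
  init: slow=0, fast=0
  step 1: slow=1, fast=2
  step 2: slow=2, fast=4
  step 3: slow=3, fast=1
  step 4: slow=4, fast=3
  step 5: slow=5, fast=5
  slow == fast at node 5: cycle detected

Cycle: yes


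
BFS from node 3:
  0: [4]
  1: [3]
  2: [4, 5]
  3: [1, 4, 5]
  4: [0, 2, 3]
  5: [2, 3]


Visit 3, enqueue [1, 4, 5]
Visit 1, enqueue []
Visit 4, enqueue [0, 2]
Visit 5, enqueue []
Visit 0, enqueue []
Visit 2, enqueue []

BFS order: [3, 1, 4, 5, 0, 2]


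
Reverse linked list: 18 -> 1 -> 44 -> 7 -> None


Step 1: curr=18, set curr.next=prev(None) | reversed so far: 18
Step 2: curr=1, set curr.next=prev(18) | reversed so far: 1 -> 18
Step 3: curr=44, set curr.next=prev(1) | reversed so far: 44 -> 1 -> 18
Step 4: curr=7, set curr.next=prev(44) | reversed so far: 7 -> 44 -> 1 -> 18

7 -> 44 -> 1 -> 18 -> None


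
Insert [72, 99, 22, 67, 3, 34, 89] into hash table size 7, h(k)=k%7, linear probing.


Insert 72: h=2 -> slot 2
Insert 99: h=1 -> slot 1
Insert 22: h=1, 2 probes -> slot 3
Insert 67: h=4 -> slot 4
Insert 3: h=3, 2 probes -> slot 5
Insert 34: h=6 -> slot 6
Insert 89: h=5, 2 probes -> slot 0

Table: [89, 99, 72, 22, 67, 3, 34]


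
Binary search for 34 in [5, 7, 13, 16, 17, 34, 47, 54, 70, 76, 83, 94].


Step 1: lo=0, hi=11, mid=5, val=34

Found at index 5


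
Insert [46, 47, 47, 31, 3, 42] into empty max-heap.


Insert 46: [46]
Insert 47: [47, 46]
Insert 47: [47, 46, 47]
Insert 31: [47, 46, 47, 31]
Insert 3: [47, 46, 47, 31, 3]
Insert 42: [47, 46, 47, 31, 3, 42]

Final heap: [47, 46, 47, 31, 3, 42]


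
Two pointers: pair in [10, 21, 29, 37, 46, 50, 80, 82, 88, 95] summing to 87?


lo=0(10)+hi=9(95)=105
lo=0(10)+hi=8(88)=98
lo=0(10)+hi=7(82)=92
lo=0(10)+hi=6(80)=90
lo=0(10)+hi=5(50)=60
lo=1(21)+hi=5(50)=71
lo=2(29)+hi=5(50)=79
lo=3(37)+hi=5(50)=87

Yes: 37+50=87


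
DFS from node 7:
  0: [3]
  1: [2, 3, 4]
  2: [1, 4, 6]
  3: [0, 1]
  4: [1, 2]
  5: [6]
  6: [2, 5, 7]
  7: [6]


Visit 7, push [6]
Visit 6, push [5, 2]
Visit 2, push [4, 1]
Visit 1, push [4, 3]
Visit 3, push [0]
Visit 0, push []
Visit 4, push []
Visit 5, push []

DFS order: [7, 6, 2, 1, 3, 0, 4, 5]


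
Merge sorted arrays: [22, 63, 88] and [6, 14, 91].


Take 6 from B
Take 14 from B
Take 22 from A
Take 63 from A
Take 88 from A

Merged: [6, 14, 22, 63, 88, 91]


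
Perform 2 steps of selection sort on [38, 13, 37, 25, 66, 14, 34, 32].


Initial: [38, 13, 37, 25, 66, 14, 34, 32]
Step 1: min=13 at 1
  Swap: [13, 38, 37, 25, 66, 14, 34, 32]
Step 2: min=14 at 5
  Swap: [13, 14, 37, 25, 66, 38, 34, 32]

After 2 steps: [13, 14, 37, 25, 66, 38, 34, 32]


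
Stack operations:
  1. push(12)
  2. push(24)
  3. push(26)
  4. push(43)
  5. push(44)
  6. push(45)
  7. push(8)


push(12) -> [12]
push(24) -> [12, 24]
push(26) -> [12, 24, 26]
push(43) -> [12, 24, 26, 43]
push(44) -> [12, 24, 26, 43, 44]
push(45) -> [12, 24, 26, 43, 44, 45]
push(8) -> [12, 24, 26, 43, 44, 45, 8]

Final stack: [12, 24, 26, 43, 44, 45, 8]


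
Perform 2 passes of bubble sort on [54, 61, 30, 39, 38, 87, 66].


Initial: [54, 61, 30, 39, 38, 87, 66]
Pass 1: [54, 30, 39, 38, 61, 66, 87] (4 swaps)
Pass 2: [30, 39, 38, 54, 61, 66, 87] (3 swaps)

After 2 passes: [30, 39, 38, 54, 61, 66, 87]


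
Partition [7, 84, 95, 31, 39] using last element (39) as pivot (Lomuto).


Pivot: 39
  7 <= 39: advance i (no swap)
  31 <= 39: swap -> [7, 31, 95, 84, 39]
Place pivot at 2: [7, 31, 39, 84, 95]

Partitioned: [7, 31, 39, 84, 95]


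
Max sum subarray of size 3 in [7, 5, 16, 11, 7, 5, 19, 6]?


[0:3]: 28
[1:4]: 32
[2:5]: 34
[3:6]: 23
[4:7]: 31
[5:8]: 30

Max: 34 at [2:5]


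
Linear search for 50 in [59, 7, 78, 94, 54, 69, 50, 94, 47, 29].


i=0: 59!=50
i=1: 7!=50
i=2: 78!=50
i=3: 94!=50
i=4: 54!=50
i=5: 69!=50
i=6: 50==50 found!

Found at 6, 7 comps


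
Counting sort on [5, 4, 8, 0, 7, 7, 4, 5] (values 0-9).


Input: [5, 4, 8, 0, 7, 7, 4, 5]
Counts: [1, 0, 0, 0, 2, 2, 0, 2, 1, 0]

Sorted: [0, 4, 4, 5, 5, 7, 7, 8]


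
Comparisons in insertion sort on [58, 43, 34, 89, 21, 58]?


Algorithm: insertion sort
Input: [58, 43, 34, 89, 21, 58]
Sorted: [21, 34, 43, 58, 58, 89]

10


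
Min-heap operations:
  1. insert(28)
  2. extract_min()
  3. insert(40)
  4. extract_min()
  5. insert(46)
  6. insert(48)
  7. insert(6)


insert(28) -> [28]
extract_min()->28, []
insert(40) -> [40]
extract_min()->40, []
insert(46) -> [46]
insert(48) -> [46, 48]
insert(6) -> [6, 48, 46]

Final heap: [6, 48, 46]


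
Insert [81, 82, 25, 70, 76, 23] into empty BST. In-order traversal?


Insert 81: root
Insert 82: R from 81
Insert 25: L from 81
Insert 70: L from 81 -> R from 25
Insert 76: L from 81 -> R from 25 -> R from 70
Insert 23: L from 81 -> L from 25

In-order: [23, 25, 70, 76, 81, 82]


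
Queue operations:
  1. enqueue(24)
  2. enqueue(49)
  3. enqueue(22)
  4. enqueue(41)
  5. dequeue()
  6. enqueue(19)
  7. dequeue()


enqueue(24) -> [24]
enqueue(49) -> [24, 49]
enqueue(22) -> [24, 49, 22]
enqueue(41) -> [24, 49, 22, 41]
dequeue()->24, [49, 22, 41]
enqueue(19) -> [49, 22, 41, 19]
dequeue()->49, [22, 41, 19]

Final queue: [22, 41, 19]


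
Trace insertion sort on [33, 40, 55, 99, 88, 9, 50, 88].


Initial: [33, 40, 55, 99, 88, 9, 50, 88]
Insert 40: [33, 40, 55, 99, 88, 9, 50, 88]
Insert 55: [33, 40, 55, 99, 88, 9, 50, 88]
Insert 99: [33, 40, 55, 99, 88, 9, 50, 88]
Insert 88: [33, 40, 55, 88, 99, 9, 50, 88]
Insert 9: [9, 33, 40, 55, 88, 99, 50, 88]
Insert 50: [9, 33, 40, 50, 55, 88, 99, 88]
Insert 88: [9, 33, 40, 50, 55, 88, 88, 99]

Sorted: [9, 33, 40, 50, 55, 88, 88, 99]


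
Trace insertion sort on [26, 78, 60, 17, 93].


Initial: [26, 78, 60, 17, 93]
Insert 78: [26, 78, 60, 17, 93]
Insert 60: [26, 60, 78, 17, 93]
Insert 17: [17, 26, 60, 78, 93]
Insert 93: [17, 26, 60, 78, 93]

Sorted: [17, 26, 60, 78, 93]


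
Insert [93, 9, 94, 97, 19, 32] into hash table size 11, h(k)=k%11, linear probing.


Insert 93: h=5 -> slot 5
Insert 9: h=9 -> slot 9
Insert 94: h=6 -> slot 6
Insert 97: h=9, 1 probes -> slot 10
Insert 19: h=8 -> slot 8
Insert 32: h=10, 1 probes -> slot 0

Table: [32, None, None, None, None, 93, 94, None, 19, 9, 97]


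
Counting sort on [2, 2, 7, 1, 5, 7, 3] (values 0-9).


Input: [2, 2, 7, 1, 5, 7, 3]
Counts: [0, 1, 2, 1, 0, 1, 0, 2, 0, 0]

Sorted: [1, 2, 2, 3, 5, 7, 7]


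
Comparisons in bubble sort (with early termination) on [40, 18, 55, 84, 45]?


Algorithm: bubble sort (with early termination)
Input: [40, 18, 55, 84, 45]
Sorted: [18, 40, 45, 55, 84]

9


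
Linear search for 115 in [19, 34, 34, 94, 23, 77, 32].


i=0: 19!=115
i=1: 34!=115
i=2: 34!=115
i=3: 94!=115
i=4: 23!=115
i=5: 77!=115
i=6: 32!=115

Not found, 7 comps


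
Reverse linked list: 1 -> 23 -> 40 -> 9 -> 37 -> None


Step 1: curr=1, set curr.next=prev(None) | reversed so far: 1
Step 2: curr=23, set curr.next=prev(1) | reversed so far: 23 -> 1
Step 3: curr=40, set curr.next=prev(23) | reversed so far: 40 -> 23 -> 1
Step 4: curr=9, set curr.next=prev(40) | reversed so far: 9 -> 40 -> 23 -> 1
Step 5: curr=37, set curr.next=prev(9) | reversed so far: 37 -> 9 -> 40 -> 23 -> 1

37 -> 9 -> 40 -> 23 -> 1 -> None


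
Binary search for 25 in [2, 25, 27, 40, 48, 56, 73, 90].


Step 1: lo=0, hi=7, mid=3, val=40
Step 2: lo=0, hi=2, mid=1, val=25

Found at index 1


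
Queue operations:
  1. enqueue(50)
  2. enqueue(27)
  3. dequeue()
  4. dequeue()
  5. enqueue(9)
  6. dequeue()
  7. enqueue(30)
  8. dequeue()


enqueue(50) -> [50]
enqueue(27) -> [50, 27]
dequeue()->50, [27]
dequeue()->27, []
enqueue(9) -> [9]
dequeue()->9, []
enqueue(30) -> [30]
dequeue()->30, []

Final queue: []


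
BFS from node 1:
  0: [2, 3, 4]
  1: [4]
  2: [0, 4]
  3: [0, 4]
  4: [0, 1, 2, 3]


Visit 1, enqueue [4]
Visit 4, enqueue [0, 2, 3]
Visit 0, enqueue []
Visit 2, enqueue []
Visit 3, enqueue []

BFS order: [1, 4, 0, 2, 3]


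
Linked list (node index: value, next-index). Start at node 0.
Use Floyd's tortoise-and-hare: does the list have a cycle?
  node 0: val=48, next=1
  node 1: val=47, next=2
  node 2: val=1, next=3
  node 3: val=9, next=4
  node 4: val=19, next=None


Floyd's tortoise (slow, +1) and hare (fast, +2):
  init: slow=0, fast=0
  step 1: slow=1, fast=2
  step 2: slow=2, fast=4
  step 3: fast -> None, no cycle

Cycle: no


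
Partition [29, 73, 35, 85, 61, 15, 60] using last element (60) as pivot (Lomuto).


Pivot: 60
  29 <= 60: advance i (no swap)
  35 <= 60: swap -> [29, 35, 73, 85, 61, 15, 60]
  15 <= 60: swap -> [29, 35, 15, 85, 61, 73, 60]
Place pivot at 3: [29, 35, 15, 60, 61, 73, 85]

Partitioned: [29, 35, 15, 60, 61, 73, 85]


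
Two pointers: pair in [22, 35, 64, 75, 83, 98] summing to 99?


lo=0(22)+hi=5(98)=120
lo=0(22)+hi=4(83)=105
lo=0(22)+hi=3(75)=97
lo=1(35)+hi=3(75)=110
lo=1(35)+hi=2(64)=99

Yes: 35+64=99


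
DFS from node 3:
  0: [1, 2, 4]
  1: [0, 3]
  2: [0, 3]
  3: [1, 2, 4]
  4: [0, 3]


Visit 3, push [4, 2, 1]
Visit 1, push [0]
Visit 0, push [4, 2]
Visit 2, push []
Visit 4, push []

DFS order: [3, 1, 0, 2, 4]


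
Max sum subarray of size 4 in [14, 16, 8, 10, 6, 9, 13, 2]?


[0:4]: 48
[1:5]: 40
[2:6]: 33
[3:7]: 38
[4:8]: 30

Max: 48 at [0:4]


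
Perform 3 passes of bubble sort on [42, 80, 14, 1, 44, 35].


Initial: [42, 80, 14, 1, 44, 35]
Pass 1: [42, 14, 1, 44, 35, 80] (4 swaps)
Pass 2: [14, 1, 42, 35, 44, 80] (3 swaps)
Pass 3: [1, 14, 35, 42, 44, 80] (2 swaps)

After 3 passes: [1, 14, 35, 42, 44, 80]


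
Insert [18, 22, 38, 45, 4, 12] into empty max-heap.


Insert 18: [18]
Insert 22: [22, 18]
Insert 38: [38, 18, 22]
Insert 45: [45, 38, 22, 18]
Insert 4: [45, 38, 22, 18, 4]
Insert 12: [45, 38, 22, 18, 4, 12]

Final heap: [45, 38, 22, 18, 4, 12]


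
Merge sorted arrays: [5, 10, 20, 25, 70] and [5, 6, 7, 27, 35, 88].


Take 5 from A
Take 5 from B
Take 6 from B
Take 7 from B
Take 10 from A
Take 20 from A
Take 25 from A
Take 27 from B
Take 35 from B
Take 70 from A

Merged: [5, 5, 6, 7, 10, 20, 25, 27, 35, 70, 88]


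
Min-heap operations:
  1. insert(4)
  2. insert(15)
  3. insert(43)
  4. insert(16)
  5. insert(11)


insert(4) -> [4]
insert(15) -> [4, 15]
insert(43) -> [4, 15, 43]
insert(16) -> [4, 15, 43, 16]
insert(11) -> [4, 11, 43, 16, 15]

Final heap: [4, 11, 43, 16, 15]


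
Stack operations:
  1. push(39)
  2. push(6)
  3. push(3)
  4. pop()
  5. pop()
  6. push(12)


push(39) -> [39]
push(6) -> [39, 6]
push(3) -> [39, 6, 3]
pop()->3, [39, 6]
pop()->6, [39]
push(12) -> [39, 12]

Final stack: [39, 12]


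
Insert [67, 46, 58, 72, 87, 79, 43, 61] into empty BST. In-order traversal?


Insert 67: root
Insert 46: L from 67
Insert 58: L from 67 -> R from 46
Insert 72: R from 67
Insert 87: R from 67 -> R from 72
Insert 79: R from 67 -> R from 72 -> L from 87
Insert 43: L from 67 -> L from 46
Insert 61: L from 67 -> R from 46 -> R from 58

In-order: [43, 46, 58, 61, 67, 72, 79, 87]


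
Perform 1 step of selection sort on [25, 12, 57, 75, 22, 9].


Initial: [25, 12, 57, 75, 22, 9]
Step 1: min=9 at 5
  Swap: [9, 12, 57, 75, 22, 25]

After 1 step: [9, 12, 57, 75, 22, 25]


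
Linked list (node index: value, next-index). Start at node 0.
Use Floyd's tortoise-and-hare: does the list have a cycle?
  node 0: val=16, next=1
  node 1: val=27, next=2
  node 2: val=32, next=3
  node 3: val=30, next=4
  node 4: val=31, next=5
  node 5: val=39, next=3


Floyd's tortoise (slow, +1) and hare (fast, +2):
  init: slow=0, fast=0
  step 1: slow=1, fast=2
  step 2: slow=2, fast=4
  step 3: slow=3, fast=3
  slow == fast at node 3: cycle detected

Cycle: yes


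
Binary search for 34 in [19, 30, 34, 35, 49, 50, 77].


Step 1: lo=0, hi=6, mid=3, val=35
Step 2: lo=0, hi=2, mid=1, val=30
Step 3: lo=2, hi=2, mid=2, val=34

Found at index 2


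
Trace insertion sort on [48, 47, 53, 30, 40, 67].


Initial: [48, 47, 53, 30, 40, 67]
Insert 47: [47, 48, 53, 30, 40, 67]
Insert 53: [47, 48, 53, 30, 40, 67]
Insert 30: [30, 47, 48, 53, 40, 67]
Insert 40: [30, 40, 47, 48, 53, 67]
Insert 67: [30, 40, 47, 48, 53, 67]

Sorted: [30, 40, 47, 48, 53, 67]


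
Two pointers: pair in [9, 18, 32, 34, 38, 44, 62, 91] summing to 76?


lo=0(9)+hi=7(91)=100
lo=0(9)+hi=6(62)=71
lo=1(18)+hi=6(62)=80
lo=1(18)+hi=5(44)=62
lo=2(32)+hi=5(44)=76

Yes: 32+44=76


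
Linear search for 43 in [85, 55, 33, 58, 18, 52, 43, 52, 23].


i=0: 85!=43
i=1: 55!=43
i=2: 33!=43
i=3: 58!=43
i=4: 18!=43
i=5: 52!=43
i=6: 43==43 found!

Found at 6, 7 comps


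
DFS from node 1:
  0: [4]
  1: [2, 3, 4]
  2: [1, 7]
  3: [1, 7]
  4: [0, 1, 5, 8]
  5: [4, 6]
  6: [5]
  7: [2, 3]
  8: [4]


Visit 1, push [4, 3, 2]
Visit 2, push [7]
Visit 7, push [3]
Visit 3, push []
Visit 4, push [8, 5, 0]
Visit 0, push []
Visit 5, push [6]
Visit 6, push []
Visit 8, push []

DFS order: [1, 2, 7, 3, 4, 0, 5, 6, 8]


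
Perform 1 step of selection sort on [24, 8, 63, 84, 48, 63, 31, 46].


Initial: [24, 8, 63, 84, 48, 63, 31, 46]
Step 1: min=8 at 1
  Swap: [8, 24, 63, 84, 48, 63, 31, 46]

After 1 step: [8, 24, 63, 84, 48, 63, 31, 46]


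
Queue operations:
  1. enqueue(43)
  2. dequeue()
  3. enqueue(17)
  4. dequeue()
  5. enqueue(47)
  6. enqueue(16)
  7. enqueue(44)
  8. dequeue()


enqueue(43) -> [43]
dequeue()->43, []
enqueue(17) -> [17]
dequeue()->17, []
enqueue(47) -> [47]
enqueue(16) -> [47, 16]
enqueue(44) -> [47, 16, 44]
dequeue()->47, [16, 44]

Final queue: [16, 44]


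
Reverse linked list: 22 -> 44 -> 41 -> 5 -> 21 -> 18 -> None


Step 1: curr=22, set curr.next=prev(None) | reversed so far: 22
Step 2: curr=44, set curr.next=prev(22) | reversed so far: 44 -> 22
Step 3: curr=41, set curr.next=prev(44) | reversed so far: 41 -> 44 -> 22
Step 4: curr=5, set curr.next=prev(41) | reversed so far: 5 -> 41 -> 44 -> 22
Step 5: curr=21, set curr.next=prev(5) | reversed so far: 21 -> 5 -> 41 -> 44 -> 22
Step 6: curr=18, set curr.next=prev(21) | reversed so far: 18 -> 21 -> 5 -> 41 -> 44 -> 22

18 -> 21 -> 5 -> 41 -> 44 -> 22 -> None


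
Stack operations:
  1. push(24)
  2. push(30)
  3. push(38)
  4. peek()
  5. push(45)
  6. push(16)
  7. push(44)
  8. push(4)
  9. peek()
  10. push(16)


push(24) -> [24]
push(30) -> [24, 30]
push(38) -> [24, 30, 38]
peek()->38
push(45) -> [24, 30, 38, 45]
push(16) -> [24, 30, 38, 45, 16]
push(44) -> [24, 30, 38, 45, 16, 44]
push(4) -> [24, 30, 38, 45, 16, 44, 4]
peek()->4
push(16) -> [24, 30, 38, 45, 16, 44, 4, 16]

Final stack: [24, 30, 38, 45, 16, 44, 4, 16]


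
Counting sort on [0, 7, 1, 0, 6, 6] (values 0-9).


Input: [0, 7, 1, 0, 6, 6]
Counts: [2, 1, 0, 0, 0, 0, 2, 1, 0, 0]

Sorted: [0, 0, 1, 6, 6, 7]


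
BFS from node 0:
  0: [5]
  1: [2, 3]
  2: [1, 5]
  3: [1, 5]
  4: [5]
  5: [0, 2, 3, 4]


Visit 0, enqueue [5]
Visit 5, enqueue [2, 3, 4]
Visit 2, enqueue [1]
Visit 3, enqueue []
Visit 4, enqueue []
Visit 1, enqueue []

BFS order: [0, 5, 2, 3, 4, 1]


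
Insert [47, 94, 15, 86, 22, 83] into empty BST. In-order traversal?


Insert 47: root
Insert 94: R from 47
Insert 15: L from 47
Insert 86: R from 47 -> L from 94
Insert 22: L from 47 -> R from 15
Insert 83: R from 47 -> L from 94 -> L from 86

In-order: [15, 22, 47, 83, 86, 94]


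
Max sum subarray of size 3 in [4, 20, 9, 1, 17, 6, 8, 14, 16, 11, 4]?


[0:3]: 33
[1:4]: 30
[2:5]: 27
[3:6]: 24
[4:7]: 31
[5:8]: 28
[6:9]: 38
[7:10]: 41
[8:11]: 31

Max: 41 at [7:10]


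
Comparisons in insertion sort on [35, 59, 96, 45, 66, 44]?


Algorithm: insertion sort
Input: [35, 59, 96, 45, 66, 44]
Sorted: [35, 44, 45, 59, 66, 96]

12


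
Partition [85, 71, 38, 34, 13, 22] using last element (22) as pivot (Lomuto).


Pivot: 22
  13 <= 22: swap -> [13, 71, 38, 34, 85, 22]
Place pivot at 1: [13, 22, 38, 34, 85, 71]

Partitioned: [13, 22, 38, 34, 85, 71]


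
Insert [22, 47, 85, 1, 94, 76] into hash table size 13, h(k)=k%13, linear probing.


Insert 22: h=9 -> slot 9
Insert 47: h=8 -> slot 8
Insert 85: h=7 -> slot 7
Insert 1: h=1 -> slot 1
Insert 94: h=3 -> slot 3
Insert 76: h=11 -> slot 11

Table: [None, 1, None, 94, None, None, None, 85, 47, 22, None, 76, None]


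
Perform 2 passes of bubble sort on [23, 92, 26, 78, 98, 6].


Initial: [23, 92, 26, 78, 98, 6]
Pass 1: [23, 26, 78, 92, 6, 98] (3 swaps)
Pass 2: [23, 26, 78, 6, 92, 98] (1 swaps)

After 2 passes: [23, 26, 78, 6, 92, 98]


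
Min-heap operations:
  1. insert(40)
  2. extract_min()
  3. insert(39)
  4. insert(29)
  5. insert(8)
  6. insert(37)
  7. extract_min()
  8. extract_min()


insert(40) -> [40]
extract_min()->40, []
insert(39) -> [39]
insert(29) -> [29, 39]
insert(8) -> [8, 39, 29]
insert(37) -> [8, 37, 29, 39]
extract_min()->8, [29, 37, 39]
extract_min()->29, [37, 39]

Final heap: [37, 39]


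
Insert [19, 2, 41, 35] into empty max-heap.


Insert 19: [19]
Insert 2: [19, 2]
Insert 41: [41, 2, 19]
Insert 35: [41, 35, 19, 2]

Final heap: [41, 35, 19, 2]


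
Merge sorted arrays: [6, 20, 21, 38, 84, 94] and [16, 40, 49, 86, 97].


Take 6 from A
Take 16 from B
Take 20 from A
Take 21 from A
Take 38 from A
Take 40 from B
Take 49 from B
Take 84 from A
Take 86 from B
Take 94 from A

Merged: [6, 16, 20, 21, 38, 40, 49, 84, 86, 94, 97]


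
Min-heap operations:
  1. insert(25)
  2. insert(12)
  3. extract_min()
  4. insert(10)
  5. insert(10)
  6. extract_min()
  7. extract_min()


insert(25) -> [25]
insert(12) -> [12, 25]
extract_min()->12, [25]
insert(10) -> [10, 25]
insert(10) -> [10, 25, 10]
extract_min()->10, [10, 25]
extract_min()->10, [25]

Final heap: [25]


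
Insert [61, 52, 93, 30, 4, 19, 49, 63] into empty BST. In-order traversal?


Insert 61: root
Insert 52: L from 61
Insert 93: R from 61
Insert 30: L from 61 -> L from 52
Insert 4: L from 61 -> L from 52 -> L from 30
Insert 19: L from 61 -> L from 52 -> L from 30 -> R from 4
Insert 49: L from 61 -> L from 52 -> R from 30
Insert 63: R from 61 -> L from 93

In-order: [4, 19, 30, 49, 52, 61, 63, 93]


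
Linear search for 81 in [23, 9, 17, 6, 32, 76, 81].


i=0: 23!=81
i=1: 9!=81
i=2: 17!=81
i=3: 6!=81
i=4: 32!=81
i=5: 76!=81
i=6: 81==81 found!

Found at 6, 7 comps


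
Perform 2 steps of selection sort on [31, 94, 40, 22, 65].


Initial: [31, 94, 40, 22, 65]
Step 1: min=22 at 3
  Swap: [22, 94, 40, 31, 65]
Step 2: min=31 at 3
  Swap: [22, 31, 40, 94, 65]

After 2 steps: [22, 31, 40, 94, 65]


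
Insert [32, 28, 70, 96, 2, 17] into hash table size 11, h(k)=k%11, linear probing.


Insert 32: h=10 -> slot 10
Insert 28: h=6 -> slot 6
Insert 70: h=4 -> slot 4
Insert 96: h=8 -> slot 8
Insert 2: h=2 -> slot 2
Insert 17: h=6, 1 probes -> slot 7

Table: [None, None, 2, None, 70, None, 28, 17, 96, None, 32]


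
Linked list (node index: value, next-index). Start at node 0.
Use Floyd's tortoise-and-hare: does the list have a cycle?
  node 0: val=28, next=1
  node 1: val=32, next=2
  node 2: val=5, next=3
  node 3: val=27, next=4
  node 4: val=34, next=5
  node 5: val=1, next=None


Floyd's tortoise (slow, +1) and hare (fast, +2):
  init: slow=0, fast=0
  step 1: slow=1, fast=2
  step 2: slow=2, fast=4
  step 3: fast 4->5->None, no cycle

Cycle: no


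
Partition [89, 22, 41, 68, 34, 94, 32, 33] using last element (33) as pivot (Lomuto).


Pivot: 33
  22 <= 33: swap -> [22, 89, 41, 68, 34, 94, 32, 33]
  32 <= 33: swap -> [22, 32, 41, 68, 34, 94, 89, 33]
Place pivot at 2: [22, 32, 33, 68, 34, 94, 89, 41]

Partitioned: [22, 32, 33, 68, 34, 94, 89, 41]


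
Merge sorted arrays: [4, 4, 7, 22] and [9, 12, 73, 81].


Take 4 from A
Take 4 from A
Take 7 from A
Take 9 from B
Take 12 from B
Take 22 from A

Merged: [4, 4, 7, 9, 12, 22, 73, 81]


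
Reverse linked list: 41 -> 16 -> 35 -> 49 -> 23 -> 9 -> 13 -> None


Step 1: curr=41, set curr.next=prev(None) | reversed so far: 41
Step 2: curr=16, set curr.next=prev(41) | reversed so far: 16 -> 41
Step 3: curr=35, set curr.next=prev(16) | reversed so far: 35 -> 16 -> 41
Step 4: curr=49, set curr.next=prev(35) | reversed so far: 49 -> 35 -> 16 -> 41
Step 5: curr=23, set curr.next=prev(49) | reversed so far: 23 -> 49 -> 35 -> 16 -> 41
Step 6: curr=9, set curr.next=prev(23) | reversed so far: 9 -> 23 -> 49 -> 35 -> 16 -> 41
Step 7: curr=13, set curr.next=prev(9) | reversed so far: 13 -> 9 -> 23 -> 49 -> 35 -> 16 -> 41

13 -> 9 -> 23 -> 49 -> 35 -> 16 -> 41 -> None


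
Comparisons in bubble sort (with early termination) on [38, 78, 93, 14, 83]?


Algorithm: bubble sort (with early termination)
Input: [38, 78, 93, 14, 83]
Sorted: [14, 38, 78, 83, 93]

10


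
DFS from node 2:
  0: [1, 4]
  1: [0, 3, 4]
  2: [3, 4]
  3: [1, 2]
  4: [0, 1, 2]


Visit 2, push [4, 3]
Visit 3, push [1]
Visit 1, push [4, 0]
Visit 0, push [4]
Visit 4, push []

DFS order: [2, 3, 1, 0, 4]


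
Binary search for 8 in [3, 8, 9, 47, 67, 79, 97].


Step 1: lo=0, hi=6, mid=3, val=47
Step 2: lo=0, hi=2, mid=1, val=8

Found at index 1


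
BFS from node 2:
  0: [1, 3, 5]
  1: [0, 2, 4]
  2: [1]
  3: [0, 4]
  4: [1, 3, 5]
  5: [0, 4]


Visit 2, enqueue [1]
Visit 1, enqueue [0, 4]
Visit 0, enqueue [3, 5]
Visit 4, enqueue []
Visit 3, enqueue []
Visit 5, enqueue []

BFS order: [2, 1, 0, 4, 3, 5]


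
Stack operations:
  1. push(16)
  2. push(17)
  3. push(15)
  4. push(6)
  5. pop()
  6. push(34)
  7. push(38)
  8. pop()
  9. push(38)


push(16) -> [16]
push(17) -> [16, 17]
push(15) -> [16, 17, 15]
push(6) -> [16, 17, 15, 6]
pop()->6, [16, 17, 15]
push(34) -> [16, 17, 15, 34]
push(38) -> [16, 17, 15, 34, 38]
pop()->38, [16, 17, 15, 34]
push(38) -> [16, 17, 15, 34, 38]

Final stack: [16, 17, 15, 34, 38]


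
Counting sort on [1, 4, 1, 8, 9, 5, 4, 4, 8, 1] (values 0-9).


Input: [1, 4, 1, 8, 9, 5, 4, 4, 8, 1]
Counts: [0, 3, 0, 0, 3, 1, 0, 0, 2, 1]

Sorted: [1, 1, 1, 4, 4, 4, 5, 8, 8, 9]


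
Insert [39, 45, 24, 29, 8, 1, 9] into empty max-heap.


Insert 39: [39]
Insert 45: [45, 39]
Insert 24: [45, 39, 24]
Insert 29: [45, 39, 24, 29]
Insert 8: [45, 39, 24, 29, 8]
Insert 1: [45, 39, 24, 29, 8, 1]
Insert 9: [45, 39, 24, 29, 8, 1, 9]

Final heap: [45, 39, 24, 29, 8, 1, 9]


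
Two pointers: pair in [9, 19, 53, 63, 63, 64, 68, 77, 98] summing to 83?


lo=0(9)+hi=8(98)=107
lo=0(9)+hi=7(77)=86
lo=0(9)+hi=6(68)=77
lo=1(19)+hi=6(68)=87
lo=1(19)+hi=5(64)=83

Yes: 19+64=83


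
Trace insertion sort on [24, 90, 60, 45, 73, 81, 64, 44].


Initial: [24, 90, 60, 45, 73, 81, 64, 44]
Insert 90: [24, 90, 60, 45, 73, 81, 64, 44]
Insert 60: [24, 60, 90, 45, 73, 81, 64, 44]
Insert 45: [24, 45, 60, 90, 73, 81, 64, 44]
Insert 73: [24, 45, 60, 73, 90, 81, 64, 44]
Insert 81: [24, 45, 60, 73, 81, 90, 64, 44]
Insert 64: [24, 45, 60, 64, 73, 81, 90, 44]
Insert 44: [24, 44, 45, 60, 64, 73, 81, 90]

Sorted: [24, 44, 45, 60, 64, 73, 81, 90]


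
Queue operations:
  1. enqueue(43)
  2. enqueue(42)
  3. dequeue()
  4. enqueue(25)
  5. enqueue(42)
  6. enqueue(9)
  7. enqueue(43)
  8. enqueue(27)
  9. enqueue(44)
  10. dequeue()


enqueue(43) -> [43]
enqueue(42) -> [43, 42]
dequeue()->43, [42]
enqueue(25) -> [42, 25]
enqueue(42) -> [42, 25, 42]
enqueue(9) -> [42, 25, 42, 9]
enqueue(43) -> [42, 25, 42, 9, 43]
enqueue(27) -> [42, 25, 42, 9, 43, 27]
enqueue(44) -> [42, 25, 42, 9, 43, 27, 44]
dequeue()->42, [25, 42, 9, 43, 27, 44]

Final queue: [25, 42, 9, 43, 27, 44]


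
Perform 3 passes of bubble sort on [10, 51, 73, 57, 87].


Initial: [10, 51, 73, 57, 87]
Pass 1: [10, 51, 57, 73, 87] (1 swaps)
Pass 2: [10, 51, 57, 73, 87] (0 swaps)
Pass 3: [10, 51, 57, 73, 87] (0 swaps)

After 3 passes: [10, 51, 57, 73, 87]


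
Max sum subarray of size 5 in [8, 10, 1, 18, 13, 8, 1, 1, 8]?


[0:5]: 50
[1:6]: 50
[2:7]: 41
[3:8]: 41
[4:9]: 31

Max: 50 at [0:5]


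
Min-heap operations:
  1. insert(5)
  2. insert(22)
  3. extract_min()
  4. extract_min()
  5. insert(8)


insert(5) -> [5]
insert(22) -> [5, 22]
extract_min()->5, [22]
extract_min()->22, []
insert(8) -> [8]

Final heap: [8]


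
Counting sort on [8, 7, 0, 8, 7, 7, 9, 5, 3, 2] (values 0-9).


Input: [8, 7, 0, 8, 7, 7, 9, 5, 3, 2]
Counts: [1, 0, 1, 1, 0, 1, 0, 3, 2, 1]

Sorted: [0, 2, 3, 5, 7, 7, 7, 8, 8, 9]


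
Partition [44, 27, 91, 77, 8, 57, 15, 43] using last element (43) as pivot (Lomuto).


Pivot: 43
  27 <= 43: swap -> [27, 44, 91, 77, 8, 57, 15, 43]
  8 <= 43: swap -> [27, 8, 91, 77, 44, 57, 15, 43]
  15 <= 43: swap -> [27, 8, 15, 77, 44, 57, 91, 43]
Place pivot at 3: [27, 8, 15, 43, 44, 57, 91, 77]

Partitioned: [27, 8, 15, 43, 44, 57, 91, 77]


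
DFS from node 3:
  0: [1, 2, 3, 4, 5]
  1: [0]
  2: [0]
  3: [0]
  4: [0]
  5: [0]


Visit 3, push [0]
Visit 0, push [5, 4, 2, 1]
Visit 1, push []
Visit 2, push []
Visit 4, push []
Visit 5, push []

DFS order: [3, 0, 1, 2, 4, 5]


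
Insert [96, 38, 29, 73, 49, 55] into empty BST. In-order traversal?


Insert 96: root
Insert 38: L from 96
Insert 29: L from 96 -> L from 38
Insert 73: L from 96 -> R from 38
Insert 49: L from 96 -> R from 38 -> L from 73
Insert 55: L from 96 -> R from 38 -> L from 73 -> R from 49

In-order: [29, 38, 49, 55, 73, 96]


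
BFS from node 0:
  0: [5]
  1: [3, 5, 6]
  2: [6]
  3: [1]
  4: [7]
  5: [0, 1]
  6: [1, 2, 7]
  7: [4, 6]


Visit 0, enqueue [5]
Visit 5, enqueue [1]
Visit 1, enqueue [3, 6]
Visit 3, enqueue []
Visit 6, enqueue [2, 7]
Visit 2, enqueue []
Visit 7, enqueue [4]
Visit 4, enqueue []

BFS order: [0, 5, 1, 3, 6, 2, 7, 4]


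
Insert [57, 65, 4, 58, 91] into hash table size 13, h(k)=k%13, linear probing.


Insert 57: h=5 -> slot 5
Insert 65: h=0 -> slot 0
Insert 4: h=4 -> slot 4
Insert 58: h=6 -> slot 6
Insert 91: h=0, 1 probes -> slot 1

Table: [65, 91, None, None, 4, 57, 58, None, None, None, None, None, None]


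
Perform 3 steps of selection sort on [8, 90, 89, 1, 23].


Initial: [8, 90, 89, 1, 23]
Step 1: min=1 at 3
  Swap: [1, 90, 89, 8, 23]
Step 2: min=8 at 3
  Swap: [1, 8, 89, 90, 23]
Step 3: min=23 at 4
  Swap: [1, 8, 23, 90, 89]

After 3 steps: [1, 8, 23, 90, 89]


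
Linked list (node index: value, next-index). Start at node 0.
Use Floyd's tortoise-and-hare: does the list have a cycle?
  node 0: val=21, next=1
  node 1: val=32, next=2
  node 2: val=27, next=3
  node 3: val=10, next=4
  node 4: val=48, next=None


Floyd's tortoise (slow, +1) and hare (fast, +2):
  init: slow=0, fast=0
  step 1: slow=1, fast=2
  step 2: slow=2, fast=4
  step 3: fast -> None, no cycle

Cycle: no


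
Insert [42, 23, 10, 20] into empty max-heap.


Insert 42: [42]
Insert 23: [42, 23]
Insert 10: [42, 23, 10]
Insert 20: [42, 23, 10, 20]

Final heap: [42, 23, 10, 20]


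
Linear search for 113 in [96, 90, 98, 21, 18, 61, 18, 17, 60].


i=0: 96!=113
i=1: 90!=113
i=2: 98!=113
i=3: 21!=113
i=4: 18!=113
i=5: 61!=113
i=6: 18!=113
i=7: 17!=113
i=8: 60!=113

Not found, 9 comps


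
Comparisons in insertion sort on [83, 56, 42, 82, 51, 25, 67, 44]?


Algorithm: insertion sort
Input: [83, 56, 42, 82, 51, 25, 67, 44]
Sorted: [25, 42, 44, 51, 56, 67, 82, 83]

23


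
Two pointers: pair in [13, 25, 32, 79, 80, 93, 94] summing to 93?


lo=0(13)+hi=6(94)=107
lo=0(13)+hi=5(93)=106
lo=0(13)+hi=4(80)=93

Yes: 13+80=93


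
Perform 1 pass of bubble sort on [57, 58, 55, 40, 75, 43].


Initial: [57, 58, 55, 40, 75, 43]
Pass 1: [57, 55, 40, 58, 43, 75] (3 swaps)

After 1 pass: [57, 55, 40, 58, 43, 75]


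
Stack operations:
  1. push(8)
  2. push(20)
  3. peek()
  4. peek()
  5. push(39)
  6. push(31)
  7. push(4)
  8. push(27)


push(8) -> [8]
push(20) -> [8, 20]
peek()->20
peek()->20
push(39) -> [8, 20, 39]
push(31) -> [8, 20, 39, 31]
push(4) -> [8, 20, 39, 31, 4]
push(27) -> [8, 20, 39, 31, 4, 27]

Final stack: [8, 20, 39, 31, 4, 27]


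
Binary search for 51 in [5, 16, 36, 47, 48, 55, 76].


Step 1: lo=0, hi=6, mid=3, val=47
Step 2: lo=4, hi=6, mid=5, val=55
Step 3: lo=4, hi=4, mid=4, val=48

Not found


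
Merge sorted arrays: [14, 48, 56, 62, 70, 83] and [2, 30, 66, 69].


Take 2 from B
Take 14 from A
Take 30 from B
Take 48 from A
Take 56 from A
Take 62 from A
Take 66 from B
Take 69 from B

Merged: [2, 14, 30, 48, 56, 62, 66, 69, 70, 83]


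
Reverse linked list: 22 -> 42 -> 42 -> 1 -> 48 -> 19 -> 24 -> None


Step 1: curr=22, set curr.next=prev(None) | reversed so far: 22
Step 2: curr=42, set curr.next=prev(22) | reversed so far: 42 -> 22
Step 3: curr=42, set curr.next=prev(42) | reversed so far: 42 -> 42 -> 22
Step 4: curr=1, set curr.next=prev(42) | reversed so far: 1 -> 42 -> 42 -> 22
Step 5: curr=48, set curr.next=prev(1) | reversed so far: 48 -> 1 -> 42 -> 42 -> 22
Step 6: curr=19, set curr.next=prev(48) | reversed so far: 19 -> 48 -> 1 -> 42 -> 42 -> 22
Step 7: curr=24, set curr.next=prev(19) | reversed so far: 24 -> 19 -> 48 -> 1 -> 42 -> 42 -> 22

24 -> 19 -> 48 -> 1 -> 42 -> 42 -> 22 -> None


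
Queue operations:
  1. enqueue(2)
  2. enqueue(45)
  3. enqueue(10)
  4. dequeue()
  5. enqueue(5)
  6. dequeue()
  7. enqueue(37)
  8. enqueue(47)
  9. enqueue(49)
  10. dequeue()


enqueue(2) -> [2]
enqueue(45) -> [2, 45]
enqueue(10) -> [2, 45, 10]
dequeue()->2, [45, 10]
enqueue(5) -> [45, 10, 5]
dequeue()->45, [10, 5]
enqueue(37) -> [10, 5, 37]
enqueue(47) -> [10, 5, 37, 47]
enqueue(49) -> [10, 5, 37, 47, 49]
dequeue()->10, [5, 37, 47, 49]

Final queue: [5, 37, 47, 49]


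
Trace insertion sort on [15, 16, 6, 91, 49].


Initial: [15, 16, 6, 91, 49]
Insert 16: [15, 16, 6, 91, 49]
Insert 6: [6, 15, 16, 91, 49]
Insert 91: [6, 15, 16, 91, 49]
Insert 49: [6, 15, 16, 49, 91]

Sorted: [6, 15, 16, 49, 91]


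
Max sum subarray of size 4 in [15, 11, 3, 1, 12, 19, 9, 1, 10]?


[0:4]: 30
[1:5]: 27
[2:6]: 35
[3:7]: 41
[4:8]: 41
[5:9]: 39

Max: 41 at [3:7]


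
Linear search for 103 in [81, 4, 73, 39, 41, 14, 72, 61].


i=0: 81!=103
i=1: 4!=103
i=2: 73!=103
i=3: 39!=103
i=4: 41!=103
i=5: 14!=103
i=6: 72!=103
i=7: 61!=103

Not found, 8 comps


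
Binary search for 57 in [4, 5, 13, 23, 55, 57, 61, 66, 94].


Step 1: lo=0, hi=8, mid=4, val=55
Step 2: lo=5, hi=8, mid=6, val=61
Step 3: lo=5, hi=5, mid=5, val=57

Found at index 5


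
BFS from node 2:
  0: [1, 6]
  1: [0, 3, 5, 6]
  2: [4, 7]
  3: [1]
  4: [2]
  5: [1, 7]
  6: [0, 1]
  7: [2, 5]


Visit 2, enqueue [4, 7]
Visit 4, enqueue []
Visit 7, enqueue [5]
Visit 5, enqueue [1]
Visit 1, enqueue [0, 3, 6]
Visit 0, enqueue []
Visit 3, enqueue []
Visit 6, enqueue []

BFS order: [2, 4, 7, 5, 1, 0, 3, 6]


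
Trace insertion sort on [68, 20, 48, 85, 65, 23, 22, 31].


Initial: [68, 20, 48, 85, 65, 23, 22, 31]
Insert 20: [20, 68, 48, 85, 65, 23, 22, 31]
Insert 48: [20, 48, 68, 85, 65, 23, 22, 31]
Insert 85: [20, 48, 68, 85, 65, 23, 22, 31]
Insert 65: [20, 48, 65, 68, 85, 23, 22, 31]
Insert 23: [20, 23, 48, 65, 68, 85, 22, 31]
Insert 22: [20, 22, 23, 48, 65, 68, 85, 31]
Insert 31: [20, 22, 23, 31, 48, 65, 68, 85]

Sorted: [20, 22, 23, 31, 48, 65, 68, 85]


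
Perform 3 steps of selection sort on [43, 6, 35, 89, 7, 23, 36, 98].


Initial: [43, 6, 35, 89, 7, 23, 36, 98]
Step 1: min=6 at 1
  Swap: [6, 43, 35, 89, 7, 23, 36, 98]
Step 2: min=7 at 4
  Swap: [6, 7, 35, 89, 43, 23, 36, 98]
Step 3: min=23 at 5
  Swap: [6, 7, 23, 89, 43, 35, 36, 98]

After 3 steps: [6, 7, 23, 89, 43, 35, 36, 98]


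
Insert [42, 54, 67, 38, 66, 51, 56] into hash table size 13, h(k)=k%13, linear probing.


Insert 42: h=3 -> slot 3
Insert 54: h=2 -> slot 2
Insert 67: h=2, 2 probes -> slot 4
Insert 38: h=12 -> slot 12
Insert 66: h=1 -> slot 1
Insert 51: h=12, 1 probes -> slot 0
Insert 56: h=4, 1 probes -> slot 5

Table: [51, 66, 54, 42, 67, 56, None, None, None, None, None, None, 38]


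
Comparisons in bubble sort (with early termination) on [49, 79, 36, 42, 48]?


Algorithm: bubble sort (with early termination)
Input: [49, 79, 36, 42, 48]
Sorted: [36, 42, 48, 49, 79]

9


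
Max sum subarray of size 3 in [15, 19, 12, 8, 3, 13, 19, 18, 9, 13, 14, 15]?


[0:3]: 46
[1:4]: 39
[2:5]: 23
[3:6]: 24
[4:7]: 35
[5:8]: 50
[6:9]: 46
[7:10]: 40
[8:11]: 36
[9:12]: 42

Max: 50 at [5:8]


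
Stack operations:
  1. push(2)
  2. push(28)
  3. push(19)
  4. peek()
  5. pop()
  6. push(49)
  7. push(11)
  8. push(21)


push(2) -> [2]
push(28) -> [2, 28]
push(19) -> [2, 28, 19]
peek()->19
pop()->19, [2, 28]
push(49) -> [2, 28, 49]
push(11) -> [2, 28, 49, 11]
push(21) -> [2, 28, 49, 11, 21]

Final stack: [2, 28, 49, 11, 21]


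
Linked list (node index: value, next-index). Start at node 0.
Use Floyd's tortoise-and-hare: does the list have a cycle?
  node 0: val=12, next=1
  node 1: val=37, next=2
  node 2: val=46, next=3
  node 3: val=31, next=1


Floyd's tortoise (slow, +1) and hare (fast, +2):
  init: slow=0, fast=0
  step 1: slow=1, fast=2
  step 2: slow=2, fast=1
  step 3: slow=3, fast=3
  slow == fast at node 3: cycle detected

Cycle: yes


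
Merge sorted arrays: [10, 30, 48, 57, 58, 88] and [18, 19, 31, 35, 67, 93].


Take 10 from A
Take 18 from B
Take 19 from B
Take 30 from A
Take 31 from B
Take 35 from B
Take 48 from A
Take 57 from A
Take 58 from A
Take 67 from B
Take 88 from A

Merged: [10, 18, 19, 30, 31, 35, 48, 57, 58, 67, 88, 93]


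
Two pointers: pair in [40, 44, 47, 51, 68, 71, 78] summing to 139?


lo=0(40)+hi=6(78)=118
lo=1(44)+hi=6(78)=122
lo=2(47)+hi=6(78)=125
lo=3(51)+hi=6(78)=129
lo=4(68)+hi=6(78)=146
lo=4(68)+hi=5(71)=139

Yes: 68+71=139


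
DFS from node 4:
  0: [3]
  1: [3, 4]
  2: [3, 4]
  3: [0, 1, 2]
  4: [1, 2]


Visit 4, push [2, 1]
Visit 1, push [3]
Visit 3, push [2, 0]
Visit 0, push []
Visit 2, push []

DFS order: [4, 1, 3, 0, 2]


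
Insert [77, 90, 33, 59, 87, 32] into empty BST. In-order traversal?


Insert 77: root
Insert 90: R from 77
Insert 33: L from 77
Insert 59: L from 77 -> R from 33
Insert 87: R from 77 -> L from 90
Insert 32: L from 77 -> L from 33

In-order: [32, 33, 59, 77, 87, 90]


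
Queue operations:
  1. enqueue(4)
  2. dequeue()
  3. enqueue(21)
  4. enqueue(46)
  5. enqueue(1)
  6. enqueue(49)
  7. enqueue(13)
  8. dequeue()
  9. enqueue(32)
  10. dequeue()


enqueue(4) -> [4]
dequeue()->4, []
enqueue(21) -> [21]
enqueue(46) -> [21, 46]
enqueue(1) -> [21, 46, 1]
enqueue(49) -> [21, 46, 1, 49]
enqueue(13) -> [21, 46, 1, 49, 13]
dequeue()->21, [46, 1, 49, 13]
enqueue(32) -> [46, 1, 49, 13, 32]
dequeue()->46, [1, 49, 13, 32]

Final queue: [1, 49, 13, 32]


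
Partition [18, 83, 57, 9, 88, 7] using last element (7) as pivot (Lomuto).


Pivot: 7
Place pivot at 0: [7, 83, 57, 9, 88, 18]

Partitioned: [7, 83, 57, 9, 88, 18]


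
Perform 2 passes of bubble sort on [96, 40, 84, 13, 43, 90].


Initial: [96, 40, 84, 13, 43, 90]
Pass 1: [40, 84, 13, 43, 90, 96] (5 swaps)
Pass 2: [40, 13, 43, 84, 90, 96] (2 swaps)

After 2 passes: [40, 13, 43, 84, 90, 96]


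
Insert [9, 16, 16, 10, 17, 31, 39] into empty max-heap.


Insert 9: [9]
Insert 16: [16, 9]
Insert 16: [16, 9, 16]
Insert 10: [16, 10, 16, 9]
Insert 17: [17, 16, 16, 9, 10]
Insert 31: [31, 16, 17, 9, 10, 16]
Insert 39: [39, 16, 31, 9, 10, 16, 17]

Final heap: [39, 16, 31, 9, 10, 16, 17]
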